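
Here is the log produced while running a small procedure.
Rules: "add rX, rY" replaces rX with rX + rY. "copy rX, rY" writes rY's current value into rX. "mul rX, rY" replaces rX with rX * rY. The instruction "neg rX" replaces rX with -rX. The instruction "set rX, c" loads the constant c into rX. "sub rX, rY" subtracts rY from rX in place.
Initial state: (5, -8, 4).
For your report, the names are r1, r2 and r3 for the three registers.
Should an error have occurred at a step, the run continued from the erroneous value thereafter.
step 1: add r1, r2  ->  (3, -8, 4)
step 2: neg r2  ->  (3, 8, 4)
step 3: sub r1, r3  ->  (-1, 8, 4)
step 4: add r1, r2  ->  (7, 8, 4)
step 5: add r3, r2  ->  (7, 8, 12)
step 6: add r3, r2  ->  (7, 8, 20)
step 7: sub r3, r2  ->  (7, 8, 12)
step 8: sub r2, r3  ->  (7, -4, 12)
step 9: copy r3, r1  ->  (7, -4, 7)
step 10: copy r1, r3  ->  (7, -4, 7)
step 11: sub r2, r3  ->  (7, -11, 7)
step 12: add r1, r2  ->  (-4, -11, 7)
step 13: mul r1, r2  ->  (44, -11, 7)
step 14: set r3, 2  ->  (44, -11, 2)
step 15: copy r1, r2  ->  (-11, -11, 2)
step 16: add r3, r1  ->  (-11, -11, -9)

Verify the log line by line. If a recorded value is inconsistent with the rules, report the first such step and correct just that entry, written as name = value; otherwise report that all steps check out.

Recomputing the run from the initial state:
step 1: r1 = -3, r2 = -8, r3 = 4
step 2: r1 = -3, r2 = 8, r3 = 4
step 3: r1 = -7, r2 = 8, r3 = 4
step 4: r1 = 1, r2 = 8, r3 = 4
step 5: r1 = 1, r2 = 8, r3 = 12
step 6: r1 = 1, r2 = 8, r3 = 20
step 7: r1 = 1, r2 = 8, r3 = 12
step 8: r1 = 1, r2 = -4, r3 = 12
step 9: r1 = 1, r2 = -4, r3 = 1
step 10: r1 = 1, r2 = -4, r3 = 1
step 11: r1 = 1, r2 = -5, r3 = 1
step 12: r1 = -4, r2 = -5, r3 = 1
step 13: r1 = 20, r2 = -5, r3 = 1
step 14: r1 = 20, r2 = -5, r3 = 2
step 15: r1 = -5, r2 = -5, r3 = 2
step 16: r1 = -5, r2 = -5, r3 = -3
The first disagreement with the log is at step 1, where the value should be r1 = -3.

step 1, r1 = -3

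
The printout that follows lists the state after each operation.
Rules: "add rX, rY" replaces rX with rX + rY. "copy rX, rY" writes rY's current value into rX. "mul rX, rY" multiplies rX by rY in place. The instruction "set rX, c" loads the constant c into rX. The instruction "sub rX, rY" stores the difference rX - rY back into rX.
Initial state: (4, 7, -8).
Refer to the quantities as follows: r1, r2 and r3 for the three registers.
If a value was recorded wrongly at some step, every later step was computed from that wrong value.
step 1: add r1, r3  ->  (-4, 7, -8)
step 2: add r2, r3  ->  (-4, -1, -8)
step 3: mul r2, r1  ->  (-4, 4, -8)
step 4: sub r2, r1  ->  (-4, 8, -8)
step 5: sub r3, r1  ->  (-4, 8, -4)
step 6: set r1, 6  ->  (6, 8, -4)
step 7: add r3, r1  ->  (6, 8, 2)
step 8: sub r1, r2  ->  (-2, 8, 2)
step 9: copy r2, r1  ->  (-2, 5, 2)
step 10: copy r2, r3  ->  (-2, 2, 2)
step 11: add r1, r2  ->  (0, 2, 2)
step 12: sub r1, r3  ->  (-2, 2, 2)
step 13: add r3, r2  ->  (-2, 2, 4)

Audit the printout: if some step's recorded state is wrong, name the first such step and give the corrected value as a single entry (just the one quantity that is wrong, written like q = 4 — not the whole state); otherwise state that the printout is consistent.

1. r1 = 4 + -8 = -4 (consistent with the printout)
2. r2 = 7 + -8 = -1 (verified)
3. r2 = -1 * -4 = 4 (exactly as logged)
4. r2 = 4 - -4 = 8 (same as recorded)
5. r3 = -8 - -4 = -4 (consistent with the printout)
6. r1 = 6 (matches)
7. r3 = -4 + 6 = 2 (matches)
8. r1 = 6 - 8 = -2 (matches)
9. r2 = -2 (the entry is off here)
The earliest wrong entry is at step 9: it should read r2 = -2.

step 9, r2 = -2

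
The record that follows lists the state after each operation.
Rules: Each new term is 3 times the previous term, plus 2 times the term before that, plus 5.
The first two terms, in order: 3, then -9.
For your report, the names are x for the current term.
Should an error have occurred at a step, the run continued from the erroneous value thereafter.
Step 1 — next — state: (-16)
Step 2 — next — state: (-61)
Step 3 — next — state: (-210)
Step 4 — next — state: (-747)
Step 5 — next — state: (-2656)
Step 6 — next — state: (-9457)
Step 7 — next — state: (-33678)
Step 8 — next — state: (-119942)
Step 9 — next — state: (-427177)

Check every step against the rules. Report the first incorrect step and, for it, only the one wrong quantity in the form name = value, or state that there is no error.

step 8, x = -119943

step 1: x = 3*(-9) + (2)*(3) + (5) = -16 -> exactly as logged
step 2: x = 3*(-16) + (2)*(-9) + (5) = -61 -> in agreement
step 3: x = 3*(-61) + (2)*(-16) + (5) = -210 -> checks out
step 4: x = 3*(-210) + (2)*(-61) + (5) = -747 -> verified
step 5: x = 3*(-747) + (2)*(-210) + (5) = -2656 -> same as recorded
step 6: x = 3*(-2656) + (2)*(-747) + (5) = -9457 -> same as recorded
step 7: x = 3*(-9457) + (2)*(-2656) + (5) = -33678 -> in agreement
step 8: x = 3*(-33678) + (2)*(-9457) + (5) = -119943 -> the record disagrees here
The audit stops at step 8: the recorded entry is wrong and should be x = -119943.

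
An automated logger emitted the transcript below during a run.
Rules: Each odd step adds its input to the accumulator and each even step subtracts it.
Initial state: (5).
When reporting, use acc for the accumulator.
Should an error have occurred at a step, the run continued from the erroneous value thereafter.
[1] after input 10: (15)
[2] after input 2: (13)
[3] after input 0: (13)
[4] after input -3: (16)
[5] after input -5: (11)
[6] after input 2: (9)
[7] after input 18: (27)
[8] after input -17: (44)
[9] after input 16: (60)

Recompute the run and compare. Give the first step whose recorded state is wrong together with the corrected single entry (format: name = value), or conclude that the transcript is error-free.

no error

step 1: acc = 5 + 10 = 15 -> same as recorded
step 2: acc = 15 - 2 = 13 -> no discrepancy
step 3: acc = 13 + 0 = 13 -> in agreement
step 4: acc = 13 - -3 = 16 -> exactly as logged
step 5: acc = 16 + -5 = 11 -> in agreement
step 6: acc = 11 - 2 = 9 -> matches
step 7: acc = 9 + 18 = 27 -> exactly as logged
step 8: acc = 27 - -17 = 44 -> consistent with the transcript
step 9: acc = 44 + 16 = 60 -> exactly as logged
The whole run recomputes cleanly — no discrepancies.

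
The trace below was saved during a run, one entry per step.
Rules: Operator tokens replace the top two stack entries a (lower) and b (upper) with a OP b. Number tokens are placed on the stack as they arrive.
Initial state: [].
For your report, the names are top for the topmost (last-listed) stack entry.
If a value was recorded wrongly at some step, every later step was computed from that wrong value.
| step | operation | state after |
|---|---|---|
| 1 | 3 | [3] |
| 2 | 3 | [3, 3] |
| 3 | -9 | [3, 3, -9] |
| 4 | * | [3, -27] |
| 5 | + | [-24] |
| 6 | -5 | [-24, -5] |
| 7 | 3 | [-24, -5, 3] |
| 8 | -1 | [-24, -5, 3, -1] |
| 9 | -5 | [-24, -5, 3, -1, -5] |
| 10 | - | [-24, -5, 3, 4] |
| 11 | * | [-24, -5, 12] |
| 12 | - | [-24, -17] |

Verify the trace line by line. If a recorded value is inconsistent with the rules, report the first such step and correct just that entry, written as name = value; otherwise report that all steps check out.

Recomputing the run from the initial state:
step 1: [3]
step 2: [3, 3]
step 3: [3, 3, -9]
step 4: [3, -27]
step 5: [-24]
step 6: [-24, -5]
step 7: [-24, -5, 3]
step 8: [-24, -5, 3, -1]
step 9: [-24, -5, 3, -1, -5]
step 10: [-24, -5, 3, 4]
step 11: [-24, -5, 12]
step 12: [-24, -17]
This matches the trace at every step.

no error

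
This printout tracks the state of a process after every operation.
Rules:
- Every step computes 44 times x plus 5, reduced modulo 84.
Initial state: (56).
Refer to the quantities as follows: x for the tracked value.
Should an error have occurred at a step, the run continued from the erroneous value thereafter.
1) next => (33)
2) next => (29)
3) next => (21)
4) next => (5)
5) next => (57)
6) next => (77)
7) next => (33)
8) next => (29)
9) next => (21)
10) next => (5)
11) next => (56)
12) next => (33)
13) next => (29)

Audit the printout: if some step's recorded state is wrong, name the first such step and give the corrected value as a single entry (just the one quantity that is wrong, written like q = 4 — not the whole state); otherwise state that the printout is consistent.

step 11, x = 57

step 1: x = (44*56 + 5) mod 84 = 33 -> confirmed correct
step 2: x = (44*33 + 5) mod 84 = 29 -> agrees with the printout
step 3: x = (44*29 + 5) mod 84 = 21 -> no discrepancy
step 4: x = (44*21 + 5) mod 84 = 5 -> no discrepancy
step 5: x = (44*5 + 5) mod 84 = 57 -> checks out
step 6: x = (44*57 + 5) mod 84 = 77 -> verified
step 7: x = (44*77 + 5) mod 84 = 33 -> same as recorded
step 8: x = (44*33 + 5) mod 84 = 29 -> checks out
step 9: x = (44*29 + 5) mod 84 = 21 -> checks out
step 10: x = (44*21 + 5) mod 84 = 5 -> checks out
step 11: x = (44*5 + 5) mod 84 = 57 -> the printout has a different value
So the first discrepancy is step 11, where the right value is x = 57.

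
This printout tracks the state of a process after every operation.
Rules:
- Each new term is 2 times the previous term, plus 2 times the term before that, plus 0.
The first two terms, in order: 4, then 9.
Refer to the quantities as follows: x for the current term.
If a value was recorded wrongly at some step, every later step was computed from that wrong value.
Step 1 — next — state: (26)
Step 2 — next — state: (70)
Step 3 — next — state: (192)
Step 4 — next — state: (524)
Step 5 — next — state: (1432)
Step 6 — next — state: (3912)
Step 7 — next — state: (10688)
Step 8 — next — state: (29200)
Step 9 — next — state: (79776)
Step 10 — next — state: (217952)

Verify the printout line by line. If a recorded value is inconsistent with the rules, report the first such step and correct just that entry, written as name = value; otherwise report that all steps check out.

no error

Step 1: x = 2*(9) + (2)*(4) + (0) = 26 — verified.
Step 2: x = 2*(26) + (2)*(9) + (0) = 70 — matches.
Step 3: x = 2*(70) + (2)*(26) + (0) = 192 — verified.
Step 4: x = 2*(192) + (2)*(70) + (0) = 524 — no discrepancy.
Step 5: x = 2*(524) + (2)*(192) + (0) = 1432 — agrees with the printout.
Step 6: x = 2*(1432) + (2)*(524) + (0) = 3912 — checks out.
Step 7: x = 2*(3912) + (2)*(1432) + (0) = 10688 — in agreement.
Step 8: x = 2*(10688) + (2)*(3912) + (0) = 29200 — checks out.
Step 9: x = 2*(29200) + (2)*(10688) + (0) = 79776 — verified.
Step 10: x = 2*(79776) + (2)*(29200) + (0) = 217952 — consistent with the printout.
Every step is consistent.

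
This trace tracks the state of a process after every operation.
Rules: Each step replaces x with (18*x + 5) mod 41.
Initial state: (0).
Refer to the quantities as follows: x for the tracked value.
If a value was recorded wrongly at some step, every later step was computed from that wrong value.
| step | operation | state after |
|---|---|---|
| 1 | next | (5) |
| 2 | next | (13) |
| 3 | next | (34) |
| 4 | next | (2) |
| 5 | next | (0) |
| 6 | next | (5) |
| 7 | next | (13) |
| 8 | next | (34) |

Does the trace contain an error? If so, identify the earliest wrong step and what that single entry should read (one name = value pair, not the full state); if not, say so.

no error

1. x = (18*0 + 5) mod 41 = 5 (checks out)
2. x = (18*5 + 5) mod 41 = 13 (no discrepancy)
3. x = (18*13 + 5) mod 41 = 34 (consistent with the trace)
4. x = (18*34 + 5) mod 41 = 2 (verified)
5. x = (18*2 + 5) mod 41 = 0 (checks out)
6. x = (18*0 + 5) mod 41 = 5 (verified)
7. x = (18*5 + 5) mod 41 = 13 (matches)
8. x = (18*13 + 5) mod 41 = 34 (confirmed correct)
No step deviates from the rules.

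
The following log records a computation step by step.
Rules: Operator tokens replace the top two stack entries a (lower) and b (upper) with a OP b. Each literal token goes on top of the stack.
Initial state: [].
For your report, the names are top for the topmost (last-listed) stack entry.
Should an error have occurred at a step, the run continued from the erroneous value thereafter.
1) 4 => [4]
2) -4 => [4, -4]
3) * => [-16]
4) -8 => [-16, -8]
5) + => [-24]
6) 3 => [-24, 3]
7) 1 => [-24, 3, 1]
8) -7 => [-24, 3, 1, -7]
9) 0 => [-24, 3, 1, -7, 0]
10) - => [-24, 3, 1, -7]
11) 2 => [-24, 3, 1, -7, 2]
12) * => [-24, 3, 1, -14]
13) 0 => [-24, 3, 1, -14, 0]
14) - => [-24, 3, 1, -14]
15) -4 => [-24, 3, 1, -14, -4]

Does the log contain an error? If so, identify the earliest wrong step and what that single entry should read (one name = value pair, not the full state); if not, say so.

step 1: push 4: top = 4 -> no discrepancy
step 2: push -4: top = -4 -> consistent with the log
step 3: 4 * -4 = -16 -> consistent with the log
step 4: push -8: top = -8 -> exactly as logged
step 5: -16 + -8 = -24 -> same as recorded
step 6: push 3: top = 3 -> in agreement
step 7: push 1: top = 1 -> agrees with the log
step 8: push -7: top = -7 -> verified
step 9: push 0: top = 0 -> consistent with the log
step 10: -7 - 0 = -7 -> same as recorded
step 11: push 2: top = 2 -> no discrepancy
step 12: -7 * 2 = -14 -> exactly as logged
step 13: push 0: top = 0 -> no discrepancy
step 14: -14 - 0 = -14 -> checks out
step 15: push -4: top = -4 -> same as recorded
The recomputation confirms every line.

no error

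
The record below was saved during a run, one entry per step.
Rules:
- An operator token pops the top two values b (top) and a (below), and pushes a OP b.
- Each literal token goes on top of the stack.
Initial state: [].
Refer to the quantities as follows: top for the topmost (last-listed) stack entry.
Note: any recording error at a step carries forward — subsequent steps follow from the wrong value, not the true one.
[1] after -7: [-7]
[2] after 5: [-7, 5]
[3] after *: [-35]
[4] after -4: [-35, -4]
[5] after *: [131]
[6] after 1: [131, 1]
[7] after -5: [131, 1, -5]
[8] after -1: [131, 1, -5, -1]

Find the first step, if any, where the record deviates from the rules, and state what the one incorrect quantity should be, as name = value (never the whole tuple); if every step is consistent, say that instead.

step 5, top = 140

1. push -7: top = -7 (no discrepancy)
2. push 5: top = 5 (same as recorded)
3. -7 * 5 = -35 (exactly as logged)
4. push -4: top = -4 (confirmed correct)
5. -35 * -4 = 140 (the record disagrees here)
So the first discrepancy is step 5, where the right value is top = 140.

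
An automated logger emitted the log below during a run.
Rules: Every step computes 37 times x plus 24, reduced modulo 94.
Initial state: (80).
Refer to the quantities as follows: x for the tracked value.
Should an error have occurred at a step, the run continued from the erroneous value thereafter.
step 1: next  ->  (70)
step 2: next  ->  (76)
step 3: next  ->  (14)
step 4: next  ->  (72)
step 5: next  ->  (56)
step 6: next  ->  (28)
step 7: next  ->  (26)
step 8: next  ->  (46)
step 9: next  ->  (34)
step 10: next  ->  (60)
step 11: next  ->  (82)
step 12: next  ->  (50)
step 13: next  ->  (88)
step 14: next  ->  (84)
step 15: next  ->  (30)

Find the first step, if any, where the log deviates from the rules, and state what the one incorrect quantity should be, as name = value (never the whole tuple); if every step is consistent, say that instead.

1. x = (37*80 + 24) mod 94 = 70 (agrees with the log)
2. x = (37*70 + 24) mod 94 = 76 (checks out)
3. x = (37*76 + 24) mod 94 = 16 (the entry is off here)
Step 3 is the first one off; corrected, x = 16.

step 3, x = 16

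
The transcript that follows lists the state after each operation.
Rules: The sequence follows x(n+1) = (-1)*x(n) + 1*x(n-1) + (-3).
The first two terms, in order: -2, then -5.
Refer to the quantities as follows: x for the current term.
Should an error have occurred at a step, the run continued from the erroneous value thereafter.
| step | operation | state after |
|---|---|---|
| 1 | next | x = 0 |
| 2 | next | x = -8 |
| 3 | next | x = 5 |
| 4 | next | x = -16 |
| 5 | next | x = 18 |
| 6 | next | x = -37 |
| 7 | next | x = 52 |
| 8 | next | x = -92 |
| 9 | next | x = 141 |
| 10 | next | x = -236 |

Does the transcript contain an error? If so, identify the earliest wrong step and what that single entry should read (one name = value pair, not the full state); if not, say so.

no error

Recomputing the run from the initial state:
step 1: x = 0
step 2: x = -8
step 3: x = 5
step 4: x = -16
step 5: x = 18
step 6: x = -37
step 7: x = 52
step 8: x = -92
step 9: x = 141
step 10: x = -236
This matches the transcript at every step.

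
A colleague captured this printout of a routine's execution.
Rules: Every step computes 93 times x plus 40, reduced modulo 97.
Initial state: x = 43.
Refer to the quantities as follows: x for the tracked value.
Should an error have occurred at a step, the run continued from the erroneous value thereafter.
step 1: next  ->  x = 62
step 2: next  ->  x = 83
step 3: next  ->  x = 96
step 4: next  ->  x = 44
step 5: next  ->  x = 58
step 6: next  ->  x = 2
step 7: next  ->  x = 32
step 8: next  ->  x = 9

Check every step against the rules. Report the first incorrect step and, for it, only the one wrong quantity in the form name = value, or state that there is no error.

Step 1: x = (93*43 + 40) mod 97 = 62 — consistent with the printout.
Step 2: x = (93*62 + 40) mod 97 = 83 — exactly as logged.
Step 3: x = (93*83 + 40) mod 97 = 96 — no discrepancy.
Step 4: x = (93*96 + 40) mod 97 = 44 — in agreement.
Step 5: x = (93*44 + 40) mod 97 = 58 — verified.
Step 6: x = (93*58 + 40) mod 97 = 2 — exactly as logged.
Step 7: x = (93*2 + 40) mod 97 = 32 — confirmed correct.
Step 8: x = (93*32 + 40) mod 97 = 9 — exactly as logged.
The whole run recomputes cleanly — no discrepancies.

no error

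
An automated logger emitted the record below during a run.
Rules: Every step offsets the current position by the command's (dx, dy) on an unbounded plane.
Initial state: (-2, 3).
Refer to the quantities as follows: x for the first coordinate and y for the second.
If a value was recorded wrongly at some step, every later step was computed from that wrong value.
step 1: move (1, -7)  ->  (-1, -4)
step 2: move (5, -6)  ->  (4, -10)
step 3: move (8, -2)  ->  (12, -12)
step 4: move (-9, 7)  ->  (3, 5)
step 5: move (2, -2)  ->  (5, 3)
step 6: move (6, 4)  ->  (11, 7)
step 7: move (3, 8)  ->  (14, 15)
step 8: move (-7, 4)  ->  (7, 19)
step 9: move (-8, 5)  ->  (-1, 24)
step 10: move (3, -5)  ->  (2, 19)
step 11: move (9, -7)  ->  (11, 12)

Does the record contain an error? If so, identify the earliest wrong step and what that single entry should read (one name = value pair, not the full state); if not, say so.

step 4, y = -5

step 1: x = -2 + (1) = -1, y = 3 + (-7) = -4 -> no discrepancy
step 2: x = -1 + (5) = 4, y = -4 + (-6) = -10 -> in agreement
step 3: x = 4 + (8) = 12, y = -10 + (-2) = -12 -> checks out
step 4: x = 12 + (-9) = 3, y = -12 + (7) = -5 -> a discrepancy with the record
First deviation found at step 4; the corrected entry is y = -5.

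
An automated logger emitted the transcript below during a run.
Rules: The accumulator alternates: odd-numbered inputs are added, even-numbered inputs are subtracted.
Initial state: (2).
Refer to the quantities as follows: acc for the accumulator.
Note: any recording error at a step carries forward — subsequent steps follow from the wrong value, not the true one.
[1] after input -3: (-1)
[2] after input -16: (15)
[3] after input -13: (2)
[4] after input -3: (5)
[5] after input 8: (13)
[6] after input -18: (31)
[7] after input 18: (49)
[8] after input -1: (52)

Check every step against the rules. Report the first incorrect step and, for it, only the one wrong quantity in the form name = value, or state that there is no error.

step 8, acc = 50

1. acc = 2 + -3 = -1 (in agreement)
2. acc = -1 - -16 = 15 (no discrepancy)
3. acc = 15 + -13 = 2 (in agreement)
4. acc = 2 - -3 = 5 (exactly as logged)
5. acc = 5 + 8 = 13 (verified)
6. acc = 13 - -18 = 31 (in agreement)
7. acc = 31 + 18 = 49 (confirmed correct)
8. acc = 49 - -1 = 50 (this is not what the transcript shows)
Step 8 is the first one off; corrected, acc = 50.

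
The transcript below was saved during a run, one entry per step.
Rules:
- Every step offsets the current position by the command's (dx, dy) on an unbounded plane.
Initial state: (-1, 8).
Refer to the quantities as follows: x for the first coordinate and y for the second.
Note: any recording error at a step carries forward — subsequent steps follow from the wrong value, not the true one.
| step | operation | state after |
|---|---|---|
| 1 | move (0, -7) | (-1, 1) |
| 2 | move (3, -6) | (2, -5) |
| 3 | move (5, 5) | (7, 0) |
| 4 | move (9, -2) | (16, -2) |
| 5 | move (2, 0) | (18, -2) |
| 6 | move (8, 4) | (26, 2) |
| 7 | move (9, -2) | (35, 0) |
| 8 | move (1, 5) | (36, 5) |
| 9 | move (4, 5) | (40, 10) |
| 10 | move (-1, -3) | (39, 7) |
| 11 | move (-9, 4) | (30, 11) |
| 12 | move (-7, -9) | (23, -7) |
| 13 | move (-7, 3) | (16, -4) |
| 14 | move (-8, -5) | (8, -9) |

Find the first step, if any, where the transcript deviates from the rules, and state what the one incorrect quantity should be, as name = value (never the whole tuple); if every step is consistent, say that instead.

step 12, y = 2

1. x = -1 + (0) = -1, y = 8 + (-7) = 1 (confirmed correct)
2. x = -1 + (3) = 2, y = 1 + (-6) = -5 (agrees with the transcript)
3. x = 2 + (5) = 7, y = -5 + (5) = 0 (agrees with the transcript)
4. x = 7 + (9) = 16, y = 0 + (-2) = -2 (matches)
5. x = 16 + (2) = 18, y = -2 + (0) = -2 (checks out)
6. x = 18 + (8) = 26, y = -2 + (4) = 2 (agrees with the transcript)
7. x = 26 + (9) = 35, y = 2 + (-2) = 0 (exactly as logged)
8. x = 35 + (1) = 36, y = 0 + (5) = 5 (checks out)
9. x = 36 + (4) = 40, y = 5 + (5) = 10 (verified)
10. x = 40 + (-1) = 39, y = 10 + (-3) = 7 (checks out)
11. x = 39 + (-9) = 30, y = 7 + (4) = 11 (agrees with the transcript)
12. x = 30 + (-7) = 23, y = 11 + (-9) = 2 (the entry is off here)
First deviation found at step 12; the corrected entry is y = 2.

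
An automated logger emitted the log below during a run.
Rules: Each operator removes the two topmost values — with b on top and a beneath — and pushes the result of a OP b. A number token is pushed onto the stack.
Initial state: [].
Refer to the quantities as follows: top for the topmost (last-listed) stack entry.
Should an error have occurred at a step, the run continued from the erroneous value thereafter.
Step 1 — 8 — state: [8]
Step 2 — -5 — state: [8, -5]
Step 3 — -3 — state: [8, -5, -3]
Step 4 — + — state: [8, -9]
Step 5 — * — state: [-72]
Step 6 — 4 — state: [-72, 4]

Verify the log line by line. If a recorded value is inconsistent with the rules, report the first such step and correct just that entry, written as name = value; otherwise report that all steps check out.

Recomputing the run from the initial state:
step 1: [8]
step 2: [8, -5]
step 3: [8, -5, -3]
step 4: [8, -8]
step 5: [-64]
step 6: [-64, 4]
The first disagreement with the log is at step 4, where the value should be top = -8.

step 4, top = -8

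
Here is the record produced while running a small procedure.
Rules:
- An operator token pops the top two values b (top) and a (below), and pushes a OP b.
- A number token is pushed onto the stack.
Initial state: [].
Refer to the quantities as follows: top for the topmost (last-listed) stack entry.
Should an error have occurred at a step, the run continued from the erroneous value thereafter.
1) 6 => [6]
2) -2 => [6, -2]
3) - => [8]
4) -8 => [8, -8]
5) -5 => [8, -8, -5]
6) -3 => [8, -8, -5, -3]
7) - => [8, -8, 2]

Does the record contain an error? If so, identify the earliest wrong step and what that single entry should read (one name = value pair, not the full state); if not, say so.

Recomputing the run from the initial state:
step 1: [6]
step 2: [6, -2]
step 3: [8]
step 4: [8, -8]
step 5: [8, -8, -5]
step 6: [8, -8, -5, -3]
step 7: [8, -8, -2]
The first disagreement with the record is at step 7, where the value should be top = -2.

step 7, top = -2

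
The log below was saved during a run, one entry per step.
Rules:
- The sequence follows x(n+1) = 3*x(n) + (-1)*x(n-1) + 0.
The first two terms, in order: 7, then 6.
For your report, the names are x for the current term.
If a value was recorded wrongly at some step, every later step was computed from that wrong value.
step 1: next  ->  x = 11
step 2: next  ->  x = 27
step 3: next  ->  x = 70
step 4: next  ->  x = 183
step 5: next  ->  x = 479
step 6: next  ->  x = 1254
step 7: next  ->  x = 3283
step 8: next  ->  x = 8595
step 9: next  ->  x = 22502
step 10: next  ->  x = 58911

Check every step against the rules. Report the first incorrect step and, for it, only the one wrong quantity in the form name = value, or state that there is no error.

Recomputing the run from the initial state:
step 1: x = 11
step 2: x = 27
step 3: x = 70
step 4: x = 183
step 5: x = 479
step 6: x = 1254
step 7: x = 3283
step 8: x = 8595
step 9: x = 22502
step 10: x = 58911
This matches the log at every step.

no error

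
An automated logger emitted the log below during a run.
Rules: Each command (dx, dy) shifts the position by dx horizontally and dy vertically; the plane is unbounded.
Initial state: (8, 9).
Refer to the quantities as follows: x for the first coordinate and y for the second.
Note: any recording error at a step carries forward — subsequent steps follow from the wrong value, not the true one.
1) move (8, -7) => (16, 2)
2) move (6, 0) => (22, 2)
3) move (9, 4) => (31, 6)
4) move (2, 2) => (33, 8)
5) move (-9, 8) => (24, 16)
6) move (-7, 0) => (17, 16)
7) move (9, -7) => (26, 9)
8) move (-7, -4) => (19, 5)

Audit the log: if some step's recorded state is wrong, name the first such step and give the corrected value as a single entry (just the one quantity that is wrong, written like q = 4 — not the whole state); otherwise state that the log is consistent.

no error

Step 1: x = 8 + (8) = 16, y = 9 + (-7) = 2 — confirmed correct.
Step 2: x = 16 + (6) = 22, y = 2 + (0) = 2 — same as recorded.
Step 3: x = 22 + (9) = 31, y = 2 + (4) = 6 — verified.
Step 4: x = 31 + (2) = 33, y = 6 + (2) = 8 — matches.
Step 5: x = 33 + (-9) = 24, y = 8 + (8) = 16 — confirmed correct.
Step 6: x = 24 + (-7) = 17, y = 16 + (0) = 16 — verified.
Step 7: x = 17 + (9) = 26, y = 16 + (-7) = 9 — exactly as logged.
Step 8: x = 26 + (-7) = 19, y = 9 + (-4) = 5 — agrees with the log.
All steps check out; nothing to correct.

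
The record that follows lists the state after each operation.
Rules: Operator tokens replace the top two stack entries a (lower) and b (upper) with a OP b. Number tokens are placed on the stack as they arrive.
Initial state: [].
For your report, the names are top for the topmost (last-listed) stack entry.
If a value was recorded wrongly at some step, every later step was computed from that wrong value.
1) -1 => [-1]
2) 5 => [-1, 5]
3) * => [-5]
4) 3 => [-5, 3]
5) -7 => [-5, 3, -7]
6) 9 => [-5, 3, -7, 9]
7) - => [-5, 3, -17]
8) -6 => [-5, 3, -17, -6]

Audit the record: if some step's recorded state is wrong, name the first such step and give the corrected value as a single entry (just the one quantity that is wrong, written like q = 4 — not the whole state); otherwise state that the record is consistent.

Recomputing the run from the initial state:
step 1: [-1]
step 2: [-1, 5]
step 3: [-5]
step 4: [-5, 3]
step 5: [-5, 3, -7]
step 6: [-5, 3, -7, 9]
step 7: [-5, 3, -16]
step 8: [-5, 3, -16, -6]
The first disagreement with the record is at step 7, where the value should be top = -16.

step 7, top = -16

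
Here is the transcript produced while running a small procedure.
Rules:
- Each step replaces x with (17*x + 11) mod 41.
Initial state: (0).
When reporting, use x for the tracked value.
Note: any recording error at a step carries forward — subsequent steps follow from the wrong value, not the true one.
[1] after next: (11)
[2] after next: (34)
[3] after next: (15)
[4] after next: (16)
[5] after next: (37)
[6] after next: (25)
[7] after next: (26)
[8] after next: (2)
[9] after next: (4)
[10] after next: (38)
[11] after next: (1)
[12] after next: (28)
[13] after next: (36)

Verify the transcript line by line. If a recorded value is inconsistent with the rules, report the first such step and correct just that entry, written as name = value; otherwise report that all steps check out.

Step 1: x = (17*0 + 11) mod 41 = 11 — consistent with the transcript.
Step 2: x = (17*11 + 11) mod 41 = 34 — in agreement.
Step 3: x = (17*34 + 11) mod 41 = 15 — verified.
Step 4: x = (17*15 + 11) mod 41 = 20 — not what was recorded.
So the first discrepancy is step 4, where the right value is x = 20.

step 4, x = 20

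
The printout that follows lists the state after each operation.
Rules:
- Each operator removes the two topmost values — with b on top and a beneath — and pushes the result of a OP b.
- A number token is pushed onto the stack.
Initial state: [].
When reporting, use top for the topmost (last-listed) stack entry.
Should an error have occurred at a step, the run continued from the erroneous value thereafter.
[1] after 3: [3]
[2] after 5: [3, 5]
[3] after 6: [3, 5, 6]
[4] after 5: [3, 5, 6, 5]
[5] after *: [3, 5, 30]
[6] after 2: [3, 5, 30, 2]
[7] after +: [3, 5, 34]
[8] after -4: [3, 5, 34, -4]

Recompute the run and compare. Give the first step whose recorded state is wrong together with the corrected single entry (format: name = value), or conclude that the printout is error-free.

step 7, top = 32

step 1: push 3: top = 3 -> no discrepancy
step 2: push 5: top = 5 -> matches
step 3: push 6: top = 6 -> agrees with the printout
step 4: push 5: top = 5 -> same as recorded
step 5: 6 * 5 = 30 -> verified
step 6: push 2: top = 2 -> agrees with the printout
step 7: 30 + 2 = 32 -> the printout has a different value
So the first discrepancy is step 7, where the right value is top = 32.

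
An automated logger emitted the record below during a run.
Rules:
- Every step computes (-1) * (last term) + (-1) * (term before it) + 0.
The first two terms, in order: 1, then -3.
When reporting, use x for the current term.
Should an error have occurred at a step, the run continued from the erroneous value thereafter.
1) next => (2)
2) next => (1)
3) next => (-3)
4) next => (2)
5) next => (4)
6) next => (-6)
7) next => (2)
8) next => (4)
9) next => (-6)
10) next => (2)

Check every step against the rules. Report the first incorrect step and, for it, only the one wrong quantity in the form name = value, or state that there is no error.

step 1: x = -1*(-3) + (-1)*(1) + (0) = 2 -> consistent with the record
step 2: x = -1*(2) + (-1)*(-3) + (0) = 1 -> exactly as logged
step 3: x = -1*(1) + (-1)*(2) + (0) = -3 -> agrees with the record
step 4: x = -1*(-3) + (-1)*(1) + (0) = 2 -> confirmed correct
step 5: x = -1*(2) + (-1)*(-3) + (0) = 1 -> not what was recorded
Step 5 is the first one off; corrected, x = 1.

step 5, x = 1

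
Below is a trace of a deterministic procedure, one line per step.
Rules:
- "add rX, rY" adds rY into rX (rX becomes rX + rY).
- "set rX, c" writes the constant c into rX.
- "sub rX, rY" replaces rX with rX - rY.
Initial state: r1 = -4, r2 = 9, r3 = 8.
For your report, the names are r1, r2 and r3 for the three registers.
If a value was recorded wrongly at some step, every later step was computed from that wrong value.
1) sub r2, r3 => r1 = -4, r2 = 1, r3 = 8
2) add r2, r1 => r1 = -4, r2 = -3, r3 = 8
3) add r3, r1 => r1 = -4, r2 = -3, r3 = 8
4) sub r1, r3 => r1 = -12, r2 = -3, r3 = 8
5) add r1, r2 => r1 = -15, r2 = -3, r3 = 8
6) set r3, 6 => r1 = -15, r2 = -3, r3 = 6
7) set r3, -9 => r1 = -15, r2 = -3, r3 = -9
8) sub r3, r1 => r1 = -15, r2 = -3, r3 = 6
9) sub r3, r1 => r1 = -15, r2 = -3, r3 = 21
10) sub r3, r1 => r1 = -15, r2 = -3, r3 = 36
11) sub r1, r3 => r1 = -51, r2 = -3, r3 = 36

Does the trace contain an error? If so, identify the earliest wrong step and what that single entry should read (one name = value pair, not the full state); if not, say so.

step 1: r2 = 9 - 8 = 1 -> exactly as logged
step 2: r2 = 1 + -4 = -3 -> confirmed correct
step 3: r3 = 8 + -4 = 4 -> the recorded entry deviates here
First deviation found at step 3; the corrected entry is r3 = 4.

step 3, r3 = 4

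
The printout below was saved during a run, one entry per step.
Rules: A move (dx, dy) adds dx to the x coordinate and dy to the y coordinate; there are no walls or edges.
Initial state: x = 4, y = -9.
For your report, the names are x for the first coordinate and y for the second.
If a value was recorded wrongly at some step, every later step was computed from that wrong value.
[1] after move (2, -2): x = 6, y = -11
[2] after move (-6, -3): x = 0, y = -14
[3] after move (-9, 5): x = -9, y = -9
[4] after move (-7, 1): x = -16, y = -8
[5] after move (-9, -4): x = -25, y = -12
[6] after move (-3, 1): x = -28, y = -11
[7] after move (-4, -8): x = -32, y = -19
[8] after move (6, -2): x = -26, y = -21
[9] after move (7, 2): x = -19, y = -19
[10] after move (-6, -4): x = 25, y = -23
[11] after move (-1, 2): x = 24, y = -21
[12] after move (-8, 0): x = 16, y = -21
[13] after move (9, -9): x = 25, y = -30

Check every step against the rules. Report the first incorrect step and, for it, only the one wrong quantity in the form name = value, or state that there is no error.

Recomputing the run from the initial state:
step 1: x = 6, y = -11
step 2: x = 0, y = -14
step 3: x = -9, y = -9
step 4: x = -16, y = -8
step 5: x = -25, y = -12
step 6: x = -28, y = -11
step 7: x = -32, y = -19
step 8: x = -26, y = -21
step 9: x = -19, y = -19
step 10: x = -25, y = -23
step 11: x = -26, y = -21
step 12: x = -34, y = -21
step 13: x = -25, y = -30
The first disagreement with the printout is at step 10, where the value should be x = -25.

step 10, x = -25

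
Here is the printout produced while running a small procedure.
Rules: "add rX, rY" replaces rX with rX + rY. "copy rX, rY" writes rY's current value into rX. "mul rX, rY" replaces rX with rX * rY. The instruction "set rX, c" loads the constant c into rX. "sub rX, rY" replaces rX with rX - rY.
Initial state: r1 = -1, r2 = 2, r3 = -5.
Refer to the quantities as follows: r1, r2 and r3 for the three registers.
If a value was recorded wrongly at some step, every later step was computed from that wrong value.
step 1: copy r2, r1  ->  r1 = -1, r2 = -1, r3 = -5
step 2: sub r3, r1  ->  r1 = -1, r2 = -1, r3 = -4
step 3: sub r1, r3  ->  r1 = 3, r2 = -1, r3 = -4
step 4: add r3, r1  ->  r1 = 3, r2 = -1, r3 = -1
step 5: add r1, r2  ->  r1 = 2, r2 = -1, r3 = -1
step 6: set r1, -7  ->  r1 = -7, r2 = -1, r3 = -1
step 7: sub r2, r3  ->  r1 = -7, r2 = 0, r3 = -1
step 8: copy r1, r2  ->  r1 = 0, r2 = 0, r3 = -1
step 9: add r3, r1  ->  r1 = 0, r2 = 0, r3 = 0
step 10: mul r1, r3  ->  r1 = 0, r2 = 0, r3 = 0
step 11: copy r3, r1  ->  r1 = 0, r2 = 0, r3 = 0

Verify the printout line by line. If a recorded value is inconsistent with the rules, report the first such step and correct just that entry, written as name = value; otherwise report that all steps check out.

step 9, r3 = -1

step 1: r2 = -1 -> exactly as logged
step 2: r3 = -5 - -1 = -4 -> consistent with the printout
step 3: r1 = -1 - -4 = 3 -> matches
step 4: r3 = -4 + 3 = -1 -> same as recorded
step 5: r1 = 3 + -1 = 2 -> same as recorded
step 6: r1 = -7 -> verified
step 7: r2 = -1 - -1 = 0 -> agrees with the printout
step 8: r1 = 0 -> no discrepancy
step 9: r3 = -1 + 0 = -1 -> a discrepancy with the printout
First deviation found at step 9; the corrected entry is r3 = -1.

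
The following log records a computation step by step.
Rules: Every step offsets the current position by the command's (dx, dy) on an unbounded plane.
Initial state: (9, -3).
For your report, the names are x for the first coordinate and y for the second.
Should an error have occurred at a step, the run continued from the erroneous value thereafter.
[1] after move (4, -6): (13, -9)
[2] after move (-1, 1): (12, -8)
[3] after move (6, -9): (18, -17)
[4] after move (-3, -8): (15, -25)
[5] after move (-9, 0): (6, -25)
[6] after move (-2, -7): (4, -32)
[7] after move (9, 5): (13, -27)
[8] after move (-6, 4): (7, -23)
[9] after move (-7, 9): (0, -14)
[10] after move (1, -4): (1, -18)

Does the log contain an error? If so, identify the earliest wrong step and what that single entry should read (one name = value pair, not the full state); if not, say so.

Recomputing the run from the initial state:
step 1: x = 13, y = -9
step 2: x = 12, y = -8
step 3: x = 18, y = -17
step 4: x = 15, y = -25
step 5: x = 6, y = -25
step 6: x = 4, y = -32
step 7: x = 13, y = -27
step 8: x = 7, y = -23
step 9: x = 0, y = -14
step 10: x = 1, y = -18
This matches the log at every step.

no error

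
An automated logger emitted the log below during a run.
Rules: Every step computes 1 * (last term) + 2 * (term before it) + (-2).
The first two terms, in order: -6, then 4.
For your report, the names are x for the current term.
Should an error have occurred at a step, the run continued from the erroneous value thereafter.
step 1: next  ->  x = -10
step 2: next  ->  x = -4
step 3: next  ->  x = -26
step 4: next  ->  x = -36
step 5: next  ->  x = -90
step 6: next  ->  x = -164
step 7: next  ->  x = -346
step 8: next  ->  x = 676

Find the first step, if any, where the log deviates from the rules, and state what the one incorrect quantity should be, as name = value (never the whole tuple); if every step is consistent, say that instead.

step 8, x = -676

Recomputing the run from the initial state:
step 1: x = -10
step 2: x = -4
step 3: x = -26
step 4: x = -36
step 5: x = -90
step 6: x = -164
step 7: x = -346
step 8: x = -676
The first disagreement with the log is at step 8, where the value should be x = -676.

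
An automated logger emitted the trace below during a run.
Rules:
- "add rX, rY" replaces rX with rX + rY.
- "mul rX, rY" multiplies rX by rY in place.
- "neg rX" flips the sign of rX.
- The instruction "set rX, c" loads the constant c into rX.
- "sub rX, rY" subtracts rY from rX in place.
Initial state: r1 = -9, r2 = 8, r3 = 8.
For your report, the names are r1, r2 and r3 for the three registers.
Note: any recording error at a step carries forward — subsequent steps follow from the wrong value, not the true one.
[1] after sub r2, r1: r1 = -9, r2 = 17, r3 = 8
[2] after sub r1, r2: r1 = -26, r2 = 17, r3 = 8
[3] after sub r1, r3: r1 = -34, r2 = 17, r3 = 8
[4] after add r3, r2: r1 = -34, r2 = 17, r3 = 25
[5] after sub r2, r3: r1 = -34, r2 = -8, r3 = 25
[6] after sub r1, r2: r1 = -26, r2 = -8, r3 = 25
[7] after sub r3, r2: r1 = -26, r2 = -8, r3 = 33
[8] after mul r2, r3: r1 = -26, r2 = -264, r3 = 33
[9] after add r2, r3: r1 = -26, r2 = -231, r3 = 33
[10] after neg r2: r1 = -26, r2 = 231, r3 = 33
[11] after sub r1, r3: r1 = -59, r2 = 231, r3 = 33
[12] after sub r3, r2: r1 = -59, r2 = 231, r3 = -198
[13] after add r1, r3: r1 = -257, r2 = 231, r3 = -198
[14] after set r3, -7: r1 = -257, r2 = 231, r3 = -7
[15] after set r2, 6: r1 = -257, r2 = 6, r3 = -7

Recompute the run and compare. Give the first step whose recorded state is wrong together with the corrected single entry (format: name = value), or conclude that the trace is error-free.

no error

Recomputing the run from the initial state:
step 1: r1 = -9, r2 = 17, r3 = 8
step 2: r1 = -26, r2 = 17, r3 = 8
step 3: r1 = -34, r2 = 17, r3 = 8
step 4: r1 = -34, r2 = 17, r3 = 25
step 5: r1 = -34, r2 = -8, r3 = 25
step 6: r1 = -26, r2 = -8, r3 = 25
step 7: r1 = -26, r2 = -8, r3 = 33
step 8: r1 = -26, r2 = -264, r3 = 33
step 9: r1 = -26, r2 = -231, r3 = 33
step 10: r1 = -26, r2 = 231, r3 = 33
step 11: r1 = -59, r2 = 231, r3 = 33
step 12: r1 = -59, r2 = 231, r3 = -198
step 13: r1 = -257, r2 = 231, r3 = -198
step 14: r1 = -257, r2 = 231, r3 = -7
step 15: r1 = -257, r2 = 6, r3 = -7
This matches the trace at every step.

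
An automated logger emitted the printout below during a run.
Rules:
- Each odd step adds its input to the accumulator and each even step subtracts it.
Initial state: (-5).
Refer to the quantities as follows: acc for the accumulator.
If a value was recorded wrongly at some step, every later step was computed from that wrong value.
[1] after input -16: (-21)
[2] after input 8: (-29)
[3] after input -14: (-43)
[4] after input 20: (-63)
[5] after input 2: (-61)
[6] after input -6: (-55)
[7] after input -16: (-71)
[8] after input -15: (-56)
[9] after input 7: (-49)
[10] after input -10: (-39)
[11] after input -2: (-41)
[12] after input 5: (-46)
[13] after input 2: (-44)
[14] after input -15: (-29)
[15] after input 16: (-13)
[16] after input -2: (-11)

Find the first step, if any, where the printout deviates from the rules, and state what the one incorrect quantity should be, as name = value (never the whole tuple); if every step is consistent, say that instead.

1. acc = -5 + -16 = -21 (matches)
2. acc = -21 - 8 = -29 (in agreement)
3. acc = -29 + -14 = -43 (consistent with the printout)
4. acc = -43 - 20 = -63 (confirmed correct)
5. acc = -63 + 2 = -61 (matches)
6. acc = -61 - -6 = -55 (verified)
7. acc = -55 + -16 = -71 (no discrepancy)
8. acc = -71 - -15 = -56 (verified)
9. acc = -56 + 7 = -49 (in agreement)
10. acc = -49 - -10 = -39 (verified)
11. acc = -39 + -2 = -41 (consistent with the printout)
12. acc = -41 - 5 = -46 (matches)
13. acc = -46 + 2 = -44 (confirmed correct)
14. acc = -44 - -15 = -29 (confirmed correct)
15. acc = -29 + 16 = -13 (agrees with the printout)
16. acc = -13 - -2 = -11 (verified)
The whole run recomputes cleanly — no discrepancies.

no error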